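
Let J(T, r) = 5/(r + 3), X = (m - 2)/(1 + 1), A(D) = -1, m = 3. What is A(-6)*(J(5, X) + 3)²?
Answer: -961/49 ≈ -19.612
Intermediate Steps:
X = ½ (X = (3 - 2)/(1 + 1) = 1/2 = 1*(½) = ½ ≈ 0.50000)
J(T, r) = 5/(3 + r)
A(-6)*(J(5, X) + 3)² = -(5/(3 + ½) + 3)² = -(5/(7/2) + 3)² = -(5*(2/7) + 3)² = -(10/7 + 3)² = -(31/7)² = -1*961/49 = -961/49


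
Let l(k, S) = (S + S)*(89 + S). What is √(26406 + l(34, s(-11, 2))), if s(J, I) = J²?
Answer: √77226 ≈ 277.90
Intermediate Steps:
l(k, S) = 2*S*(89 + S) (l(k, S) = (2*S)*(89 + S) = 2*S*(89 + S))
√(26406 + l(34, s(-11, 2))) = √(26406 + 2*(-11)²*(89 + (-11)²)) = √(26406 + 2*121*(89 + 121)) = √(26406 + 2*121*210) = √(26406 + 50820) = √77226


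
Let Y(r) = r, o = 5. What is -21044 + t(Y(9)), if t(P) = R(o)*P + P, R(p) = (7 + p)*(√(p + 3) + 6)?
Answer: -20387 + 216*√2 ≈ -20082.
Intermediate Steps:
R(p) = (6 + √(3 + p))*(7 + p) (R(p) = (7 + p)*(√(3 + p) + 6) = (7 + p)*(6 + √(3 + p)) = (6 + √(3 + p))*(7 + p))
t(P) = P + P*(72 + 24*√2) (t(P) = (42 + 6*5 + 7*√(3 + 5) + 5*√(3 + 5))*P + P = (42 + 30 + 7*√8 + 5*√8)*P + P = (42 + 30 + 7*(2*√2) + 5*(2*√2))*P + P = (42 + 30 + 14*√2 + 10*√2)*P + P = (72 + 24*√2)*P + P = P*(72 + 24*√2) + P = P + P*(72 + 24*√2))
-21044 + t(Y(9)) = -21044 + 9*(73 + 24*√2) = -21044 + (657 + 216*√2) = -20387 + 216*√2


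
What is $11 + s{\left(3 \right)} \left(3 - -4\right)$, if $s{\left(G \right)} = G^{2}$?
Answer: $74$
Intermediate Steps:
$11 + s{\left(3 \right)} \left(3 - -4\right) = 11 + 3^{2} \left(3 - -4\right) = 11 + 9 \left(3 + 4\right) = 11 + 9 \cdot 7 = 11 + 63 = 74$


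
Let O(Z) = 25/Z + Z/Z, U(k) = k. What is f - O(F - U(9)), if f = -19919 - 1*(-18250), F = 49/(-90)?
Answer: -1432280/859 ≈ -1667.4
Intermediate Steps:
F = -49/90 (F = 49*(-1/90) = -49/90 ≈ -0.54444)
f = -1669 (f = -19919 + 18250 = -1669)
O(Z) = 1 + 25/Z (O(Z) = 25/Z + 1 = 1 + 25/Z)
f - O(F - U(9)) = -1669 - (25 + (-49/90 - 1*9))/(-49/90 - 1*9) = -1669 - (25 + (-49/90 - 9))/(-49/90 - 9) = -1669 - (25 - 859/90)/(-859/90) = -1669 - (-90)*1391/(859*90) = -1669 - 1*(-1391/859) = -1669 + 1391/859 = -1432280/859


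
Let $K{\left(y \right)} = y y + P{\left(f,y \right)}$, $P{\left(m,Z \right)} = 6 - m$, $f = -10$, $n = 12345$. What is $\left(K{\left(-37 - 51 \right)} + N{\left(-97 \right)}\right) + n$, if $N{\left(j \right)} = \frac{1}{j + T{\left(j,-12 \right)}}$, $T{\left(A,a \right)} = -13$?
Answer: $\frac{2211549}{110} \approx 20105.0$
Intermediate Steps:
$K{\left(y \right)} = 16 + y^{2}$ ($K{\left(y \right)} = y y + \left(6 - -10\right) = y^{2} + \left(6 + 10\right) = y^{2} + 16 = 16 + y^{2}$)
$N{\left(j \right)} = \frac{1}{-13 + j}$ ($N{\left(j \right)} = \frac{1}{j - 13} = \frac{1}{-13 + j}$)
$\left(K{\left(-37 - 51 \right)} + N{\left(-97 \right)}\right) + n = \left(\left(16 + \left(-37 - 51\right)^{2}\right) + \frac{1}{-13 - 97}\right) + 12345 = \left(\left(16 + \left(-88\right)^{2}\right) + \frac{1}{-110}\right) + 12345 = \left(\left(16 + 7744\right) - \frac{1}{110}\right) + 12345 = \left(7760 - \frac{1}{110}\right) + 12345 = \frac{853599}{110} + 12345 = \frac{2211549}{110}$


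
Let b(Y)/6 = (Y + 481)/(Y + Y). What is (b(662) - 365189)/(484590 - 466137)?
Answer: -241751689/12215886 ≈ -19.790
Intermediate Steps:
b(Y) = 3*(481 + Y)/Y (b(Y) = 6*((Y + 481)/(Y + Y)) = 6*((481 + Y)/((2*Y))) = 6*((481 + Y)*(1/(2*Y))) = 6*((481 + Y)/(2*Y)) = 3*(481 + Y)/Y)
(b(662) - 365189)/(484590 - 466137) = ((3 + 1443/662) - 365189)/(484590 - 466137) = ((3 + 1443*(1/662)) - 365189)/18453 = ((3 + 1443/662) - 365189)*(1/18453) = (3429/662 - 365189)*(1/18453) = -241751689/662*1/18453 = -241751689/12215886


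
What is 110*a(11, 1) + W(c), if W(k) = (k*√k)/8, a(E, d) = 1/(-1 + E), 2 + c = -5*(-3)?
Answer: 11 + 13*√13/8 ≈ 16.859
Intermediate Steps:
c = 13 (c = -2 - 5*(-3) = -2 + 15 = 13)
W(k) = k^(3/2)/8 (W(k) = k^(3/2)*(⅛) = k^(3/2)/8)
110*a(11, 1) + W(c) = 110/(-1 + 11) + 13^(3/2)/8 = 110/10 + (13*√13)/8 = 110*(⅒) + 13*√13/8 = 11 + 13*√13/8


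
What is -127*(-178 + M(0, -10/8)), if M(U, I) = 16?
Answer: 20574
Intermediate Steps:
-127*(-178 + M(0, -10/8)) = -127*(-178 + 16) = -127*(-162) = 20574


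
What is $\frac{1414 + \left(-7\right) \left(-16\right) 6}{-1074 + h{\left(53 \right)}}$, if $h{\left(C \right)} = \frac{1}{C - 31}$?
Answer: $- \frac{45892}{23627} \approx -1.9424$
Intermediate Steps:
$h{\left(C \right)} = \frac{1}{-31 + C}$
$\frac{1414 + \left(-7\right) \left(-16\right) 6}{-1074 + h{\left(53 \right)}} = \frac{1414 + \left(-7\right) \left(-16\right) 6}{-1074 + \frac{1}{-31 + 53}} = \frac{1414 + 112 \cdot 6}{-1074 + \frac{1}{22}} = \frac{1414 + 672}{-1074 + \frac{1}{22}} = \frac{2086}{- \frac{23627}{22}} = 2086 \left(- \frac{22}{23627}\right) = - \frac{45892}{23627}$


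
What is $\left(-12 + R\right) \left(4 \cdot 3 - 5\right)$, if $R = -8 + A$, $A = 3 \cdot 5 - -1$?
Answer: $-28$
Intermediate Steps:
$A = 16$ ($A = 15 + 1 = 16$)
$R = 8$ ($R = -8 + 16 = 8$)
$\left(-12 + R\right) \left(4 \cdot 3 - 5\right) = \left(-12 + 8\right) \left(4 \cdot 3 - 5\right) = - 4 \left(12 - 5\right) = \left(-4\right) 7 = -28$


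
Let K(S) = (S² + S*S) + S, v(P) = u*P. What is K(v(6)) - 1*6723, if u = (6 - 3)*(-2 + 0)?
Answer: -4167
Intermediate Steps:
u = -6 (u = 3*(-2) = -6)
v(P) = -6*P
K(S) = S + 2*S² (K(S) = (S² + S²) + S = 2*S² + S = S + 2*S²)
K(v(6)) - 1*6723 = (-6*6)*(1 + 2*(-6*6)) - 1*6723 = -36*(1 + 2*(-36)) - 6723 = -36*(1 - 72) - 6723 = -36*(-71) - 6723 = 2556 - 6723 = -4167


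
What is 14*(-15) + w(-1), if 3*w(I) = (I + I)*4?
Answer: -638/3 ≈ -212.67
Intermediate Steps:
w(I) = 8*I/3 (w(I) = ((I + I)*4)/3 = ((2*I)*4)/3 = (8*I)/3 = 8*I/3)
14*(-15) + w(-1) = 14*(-15) + (8/3)*(-1) = -210 - 8/3 = -638/3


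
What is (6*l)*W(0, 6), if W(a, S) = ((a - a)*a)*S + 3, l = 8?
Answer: 144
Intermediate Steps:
W(a, S) = 3 (W(a, S) = (0*a)*S + 3 = 0*S + 3 = 0 + 3 = 3)
(6*l)*W(0, 6) = (6*8)*3 = 48*3 = 144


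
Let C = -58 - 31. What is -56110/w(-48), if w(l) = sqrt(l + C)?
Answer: 56110*I*sqrt(137)/137 ≈ 4793.8*I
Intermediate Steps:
C = -89
w(l) = sqrt(-89 + l) (w(l) = sqrt(l - 89) = sqrt(-89 + l))
-56110/w(-48) = -56110/sqrt(-89 - 48) = -56110*(-I*sqrt(137)/137) = -(-56110)*I*sqrt(137)/137 = 56110*I*sqrt(137)/137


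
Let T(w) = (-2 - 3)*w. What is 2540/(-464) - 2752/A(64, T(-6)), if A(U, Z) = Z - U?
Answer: 148821/1972 ≈ 75.467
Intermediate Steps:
T(w) = -5*w
2540/(-464) - 2752/A(64, T(-6)) = 2540/(-464) - 2752/(-5*(-6) - 1*64) = 2540*(-1/464) - 2752/(30 - 64) = -635/116 - 2752/(-34) = -635/116 - 2752*(-1/34) = -635/116 + 1376/17 = 148821/1972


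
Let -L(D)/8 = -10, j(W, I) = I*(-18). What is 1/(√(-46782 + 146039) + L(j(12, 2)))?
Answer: -80/92857 + √99257/92857 ≈ 0.0025313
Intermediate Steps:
j(W, I) = -18*I
L(D) = 80 (L(D) = -8*(-10) = 80)
1/(√(-46782 + 146039) + L(j(12, 2))) = 1/(√(-46782 + 146039) + 80) = 1/(√99257 + 80) = 1/(80 + √99257)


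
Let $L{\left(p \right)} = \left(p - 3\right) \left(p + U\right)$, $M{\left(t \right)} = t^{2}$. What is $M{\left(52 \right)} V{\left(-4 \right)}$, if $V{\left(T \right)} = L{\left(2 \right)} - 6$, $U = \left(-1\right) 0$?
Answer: $-21632$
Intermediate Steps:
$U = 0$
$L{\left(p \right)} = p \left(-3 + p\right)$ ($L{\left(p \right)} = \left(p - 3\right) \left(p + 0\right) = \left(-3 + p\right) p = p \left(-3 + p\right)$)
$V{\left(T \right)} = -8$ ($V{\left(T \right)} = 2 \left(-3 + 2\right) - 6 = 2 \left(-1\right) - 6 = -2 - 6 = -8$)
$M{\left(52 \right)} V{\left(-4 \right)} = 52^{2} \left(-8\right) = 2704 \left(-8\right) = -21632$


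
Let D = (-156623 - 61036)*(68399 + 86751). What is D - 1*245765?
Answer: -33770039615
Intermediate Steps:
D = -33769793850 (D = -217659*155150 = -33769793850)
D - 1*245765 = -33769793850 - 1*245765 = -33769793850 - 245765 = -33770039615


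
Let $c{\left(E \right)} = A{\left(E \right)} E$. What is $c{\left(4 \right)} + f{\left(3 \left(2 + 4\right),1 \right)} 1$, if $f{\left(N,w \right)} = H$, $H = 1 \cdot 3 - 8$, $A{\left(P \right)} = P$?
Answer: $11$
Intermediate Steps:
$c{\left(E \right)} = E^{2}$ ($c{\left(E \right)} = E E = E^{2}$)
$H = -5$ ($H = 3 - 8 = -5$)
$f{\left(N,w \right)} = -5$
$c{\left(4 \right)} + f{\left(3 \left(2 + 4\right),1 \right)} 1 = 4^{2} - 5 = 16 - 5 = 11$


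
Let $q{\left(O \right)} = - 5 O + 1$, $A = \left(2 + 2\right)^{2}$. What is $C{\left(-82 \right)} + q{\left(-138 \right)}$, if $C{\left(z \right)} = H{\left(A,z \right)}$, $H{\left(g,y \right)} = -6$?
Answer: $685$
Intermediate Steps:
$A = 16$ ($A = 4^{2} = 16$)
$C{\left(z \right)} = -6$
$q{\left(O \right)} = 1 - 5 O$
$C{\left(-82 \right)} + q{\left(-138 \right)} = -6 + \left(1 - -690\right) = -6 + \left(1 + 690\right) = -6 + 691 = 685$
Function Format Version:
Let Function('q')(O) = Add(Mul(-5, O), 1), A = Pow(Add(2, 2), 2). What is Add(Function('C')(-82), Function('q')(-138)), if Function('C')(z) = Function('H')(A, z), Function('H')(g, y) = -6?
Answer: 685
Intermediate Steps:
A = 16 (A = Pow(4, 2) = 16)
Function('C')(z) = -6
Function('q')(O) = Add(1, Mul(-5, O))
Add(Function('C')(-82), Function('q')(-138)) = Add(-6, Add(1, Mul(-5, -138))) = Add(-6, Add(1, 690)) = Add(-6, 691) = 685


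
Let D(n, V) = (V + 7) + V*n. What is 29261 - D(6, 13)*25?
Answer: 26811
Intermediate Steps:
D(n, V) = 7 + V + V*n (D(n, V) = (7 + V) + V*n = 7 + V + V*n)
29261 - D(6, 13)*25 = 29261 - (7 + 13 + 13*6)*25 = 29261 - (7 + 13 + 78)*25 = 29261 - 98*25 = 29261 - 1*2450 = 29261 - 2450 = 26811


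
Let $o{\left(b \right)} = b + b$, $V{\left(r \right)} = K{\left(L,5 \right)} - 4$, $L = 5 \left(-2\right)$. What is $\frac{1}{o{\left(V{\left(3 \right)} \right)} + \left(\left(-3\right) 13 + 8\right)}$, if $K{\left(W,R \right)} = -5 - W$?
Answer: $- \frac{1}{29} \approx -0.034483$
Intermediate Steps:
$L = -10$
$V{\left(r \right)} = 1$ ($V{\left(r \right)} = \left(-5 - -10\right) - 4 = \left(-5 + 10\right) - 4 = 5 - 4 = 1$)
$o{\left(b \right)} = 2 b$
$\frac{1}{o{\left(V{\left(3 \right)} \right)} + \left(\left(-3\right) 13 + 8\right)} = \frac{1}{2 \cdot 1 + \left(\left(-3\right) 13 + 8\right)} = \frac{1}{2 + \left(-39 + 8\right)} = \frac{1}{2 - 31} = \frac{1}{-29} = - \frac{1}{29}$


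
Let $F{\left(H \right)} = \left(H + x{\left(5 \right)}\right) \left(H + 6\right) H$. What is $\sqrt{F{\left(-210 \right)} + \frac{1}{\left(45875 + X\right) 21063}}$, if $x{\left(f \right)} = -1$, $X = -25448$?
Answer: $\frac{i \sqrt{185925535633977882806371}}{143417967} \approx 3006.5 i$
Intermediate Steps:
$F{\left(H \right)} = H \left(-1 + H\right) \left(6 + H\right)$ ($F{\left(H \right)} = \left(H - 1\right) \left(H + 6\right) H = \left(-1 + H\right) \left(6 + H\right) H = H \left(-1 + H\right) \left(6 + H\right)$)
$\sqrt{F{\left(-210 \right)} + \frac{1}{\left(45875 + X\right) 21063}} = \sqrt{- 210 \left(-6 + \left(-210\right)^{2} + 5 \left(-210\right)\right) + \frac{1}{\left(45875 - 25448\right) 21063}} = \sqrt{- 210 \left(-6 + 44100 - 1050\right) + \frac{1}{20427} \cdot \frac{1}{21063}} = \sqrt{\left(-210\right) 43044 + \frac{1}{20427} \cdot \frac{1}{21063}} = \sqrt{-9039240 + \frac{1}{430253901}} = \sqrt{- \frac{3889168272075239}{430253901}} = \frac{i \sqrt{185925535633977882806371}}{143417967}$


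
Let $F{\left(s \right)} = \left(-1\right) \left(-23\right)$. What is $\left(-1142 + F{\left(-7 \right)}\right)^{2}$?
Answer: $1252161$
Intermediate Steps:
$F{\left(s \right)} = 23$
$\left(-1142 + F{\left(-7 \right)}\right)^{2} = \left(-1142 + 23\right)^{2} = \left(-1119\right)^{2} = 1252161$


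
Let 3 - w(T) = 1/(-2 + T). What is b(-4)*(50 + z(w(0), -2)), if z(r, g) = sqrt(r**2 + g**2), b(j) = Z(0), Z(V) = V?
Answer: 0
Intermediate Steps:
w(T) = 3 - 1/(-2 + T)
b(j) = 0
z(r, g) = sqrt(g**2 + r**2)
b(-4)*(50 + z(w(0), -2)) = 0*(50 + sqrt((-2)**2 + ((-7 + 3*0)/(-2 + 0))**2)) = 0*(50 + sqrt(4 + ((-7 + 0)/(-2))**2)) = 0*(50 + sqrt(4 + (-1/2*(-7))**2)) = 0*(50 + sqrt(4 + (7/2)**2)) = 0*(50 + sqrt(4 + 49/4)) = 0*(50 + sqrt(65/4)) = 0*(50 + sqrt(65)/2) = 0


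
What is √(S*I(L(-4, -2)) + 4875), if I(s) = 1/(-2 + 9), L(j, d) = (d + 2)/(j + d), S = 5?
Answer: √238910/7 ≈ 69.826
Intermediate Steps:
L(j, d) = (2 + d)/(d + j)
I(s) = ⅐ (I(s) = 1/7 = ⅐)
√(S*I(L(-4, -2)) + 4875) = √(5*(⅐) + 4875) = √(5/7 + 4875) = √(34130/7) = √238910/7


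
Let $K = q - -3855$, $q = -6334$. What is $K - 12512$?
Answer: $-14991$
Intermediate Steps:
$K = -2479$ ($K = -6334 - -3855 = -6334 + 3855 = -2479$)
$K - 12512 = -2479 - 12512 = -14991$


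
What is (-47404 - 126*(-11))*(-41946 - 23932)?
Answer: 3031573804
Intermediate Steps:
(-47404 - 126*(-11))*(-41946 - 23932) = (-47404 + 1386)*(-65878) = -46018*(-65878) = 3031573804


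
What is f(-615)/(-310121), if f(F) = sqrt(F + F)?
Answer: -I*sqrt(1230)/310121 ≈ -0.00011309*I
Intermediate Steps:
f(F) = sqrt(2)*sqrt(F) (f(F) = sqrt(2*F) = sqrt(2)*sqrt(F))
f(-615)/(-310121) = (sqrt(2)*sqrt(-615))/(-310121) = (sqrt(2)*(I*sqrt(615)))*(-1/310121) = (I*sqrt(1230))*(-1/310121) = -I*sqrt(1230)/310121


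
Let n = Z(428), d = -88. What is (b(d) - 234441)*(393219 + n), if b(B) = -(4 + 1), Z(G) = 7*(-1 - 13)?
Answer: -92165645966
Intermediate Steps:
Z(G) = -98 (Z(G) = 7*(-14) = -98)
n = -98
b(B) = -5 (b(B) = -1*5 = -5)
(b(d) - 234441)*(393219 + n) = (-5 - 234441)*(393219 - 98) = -234446*393121 = -92165645966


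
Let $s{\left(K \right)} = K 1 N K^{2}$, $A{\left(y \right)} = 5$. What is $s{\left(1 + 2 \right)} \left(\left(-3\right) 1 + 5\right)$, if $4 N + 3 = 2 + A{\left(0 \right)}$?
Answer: $54$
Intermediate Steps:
$N = 1$ ($N = - \frac{3}{4} + \frac{2 + 5}{4} = - \frac{3}{4} + \frac{1}{4} \cdot 7 = - \frac{3}{4} + \frac{7}{4} = 1$)
$s{\left(K \right)} = K^{3}$ ($s{\left(K \right)} = K 1 \cdot 1 K^{2} = K 1 K^{2} = K K^{2} = K^{3}$)
$s{\left(1 + 2 \right)} \left(\left(-3\right) 1 + 5\right) = \left(1 + 2\right)^{3} \left(\left(-3\right) 1 + 5\right) = 3^{3} \left(-3 + 5\right) = 27 \cdot 2 = 54$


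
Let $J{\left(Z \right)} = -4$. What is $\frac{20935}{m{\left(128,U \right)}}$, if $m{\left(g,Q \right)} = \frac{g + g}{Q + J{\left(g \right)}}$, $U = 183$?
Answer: $\frac{3747365}{256} \approx 14638.0$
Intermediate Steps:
$m{\left(g,Q \right)} = \frac{2 g}{-4 + Q}$ ($m{\left(g,Q \right)} = \frac{g + g}{Q - 4} = \frac{2 g}{-4 + Q}$)
$\frac{20935}{m{\left(128,U \right)}} = \frac{20935}{2 \cdot 128 \frac{1}{-4 + 183}} = \frac{20935}{2 \cdot 128 \cdot \frac{1}{179}} = \frac{20935}{\frac{256}{179}} = 20935 \cdot \frac{179}{256} = \frac{3747365}{256}$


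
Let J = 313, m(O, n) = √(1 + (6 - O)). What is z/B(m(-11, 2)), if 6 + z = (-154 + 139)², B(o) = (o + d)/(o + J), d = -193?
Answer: -13233513/37231 - 332442*√2/37231 ≈ -368.07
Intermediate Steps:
m(O, n) = √(7 - O)
B(o) = (-193 + o)/(313 + o) (B(o) = (o - 193)/(o + 313) = (-193 + o)/(313 + o))
z = 219 (z = -6 + (-154 + 139)² = -6 + (-15)² = -6 + 225 = 219)
z/B(m(-11, 2)) = 219/(((-193 + √(7 - 1*(-11)))/(313 + √(7 - 1*(-11))))) = 219/(((-193 + √(7 + 11))/(313 + √(7 + 11)))) = 219/(((-193 + √18)/(313 + √18))) = 219/(((-193 + 3*√2)/(313 + 3*√2))) = 219*((313 + 3*√2)/(-193 + 3*√2)) = 219*(313 + 3*√2)/(-193 + 3*√2)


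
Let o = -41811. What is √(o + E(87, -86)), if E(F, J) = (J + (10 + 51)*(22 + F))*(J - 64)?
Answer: 3*I*√114029 ≈ 1013.0*I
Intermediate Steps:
E(F, J) = (-64 + J)*(1342 + J + 61*F) (E(F, J) = (J + 61*(22 + F))*(-64 + J) = (J + (1342 + 61*F))*(-64 + J) = (1342 + J + 61*F)*(-64 + J) = (-64 + J)*(1342 + J + 61*F))
√(o + E(87, -86)) = √(-41811 + (-85888 + (-86)² - 3904*87 + 1278*(-86) + 61*87*(-86))) = √(-41811 + (-85888 + 7396 - 339648 - 109908 - 456402)) = √(-41811 - 984450) = √(-1026261) = 3*I*√114029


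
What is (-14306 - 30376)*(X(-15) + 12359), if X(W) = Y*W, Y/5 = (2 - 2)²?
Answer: -552224838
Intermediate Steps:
Y = 0 (Y = 5*(2 - 2)² = 5*0² = 5*0 = 0)
X(W) = 0 (X(W) = 0*W = 0)
(-14306 - 30376)*(X(-15) + 12359) = (-14306 - 30376)*(0 + 12359) = -44682*12359 = -552224838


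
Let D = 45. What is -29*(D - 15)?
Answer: -870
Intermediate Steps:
-29*(D - 15) = -29*(45 - 15) = -29*30 = -870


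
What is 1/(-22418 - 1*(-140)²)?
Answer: -1/42018 ≈ -2.3799e-5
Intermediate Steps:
1/(-22418 - 1*(-140)²) = 1/(-22418 - 1*19600) = 1/(-22418 - 19600) = 1/(-42018) = -1/42018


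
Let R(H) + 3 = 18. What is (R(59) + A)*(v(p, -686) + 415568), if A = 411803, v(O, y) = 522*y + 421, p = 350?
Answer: 23843026746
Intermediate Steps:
v(O, y) = 421 + 522*y
R(H) = 15 (R(H) = -3 + 18 = 15)
(R(59) + A)*(v(p, -686) + 415568) = (15 + 411803)*((421 + 522*(-686)) + 415568) = 411818*((421 - 358092) + 415568) = 411818*(-357671 + 415568) = 411818*57897 = 23843026746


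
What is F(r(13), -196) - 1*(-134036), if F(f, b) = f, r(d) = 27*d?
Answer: 134387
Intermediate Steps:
F(r(13), -196) - 1*(-134036) = 27*13 - 1*(-134036) = 351 + 134036 = 134387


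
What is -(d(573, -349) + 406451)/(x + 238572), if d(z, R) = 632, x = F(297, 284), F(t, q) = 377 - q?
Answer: -407083/238665 ≈ -1.7057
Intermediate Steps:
x = 93 (x = 377 - 1*284 = 377 - 284 = 93)
-(d(573, -349) + 406451)/(x + 238572) = -(632 + 406451)/(93 + 238572) = -407083/238665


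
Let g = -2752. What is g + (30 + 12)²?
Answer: -988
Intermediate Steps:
g + (30 + 12)² = -2752 + (30 + 12)² = -2752 + 42² = -2752 + 1764 = -988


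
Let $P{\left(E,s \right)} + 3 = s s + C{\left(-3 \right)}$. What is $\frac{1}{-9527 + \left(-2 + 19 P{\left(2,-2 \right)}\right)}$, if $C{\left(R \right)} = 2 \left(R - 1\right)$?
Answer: $- \frac{1}{9662} \approx -0.0001035$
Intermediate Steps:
$C{\left(R \right)} = -2 + 2 R$ ($C{\left(R \right)} = 2 \left(-1 + R\right) = -2 + 2 R$)
$P{\left(E,s \right)} = -11 + s^{2}$ ($P{\left(E,s \right)} = -3 + \left(s s + \left(-2 + 2 \left(-3\right)\right)\right) = -3 + \left(s^{2} - 8\right) = -3 + \left(-8 + s^{2}\right) = -11 + s^{2}$)
$\frac{1}{-9527 + \left(-2 + 19 P{\left(2,-2 \right)}\right)} = \frac{1}{-9527 + \left(-2 + 19 \left(-11 + \left(-2\right)^{2}\right)\right)} = \frac{1}{-9527 + \left(-2 + 19 \left(-11 + 4\right)\right)} = \frac{1}{-9527 + \left(-2 + 19 \left(-7\right)\right)} = \frac{1}{-9527 - 135} = \frac{1}{-9662} = - \frac{1}{9662}$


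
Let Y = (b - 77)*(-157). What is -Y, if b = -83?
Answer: -25120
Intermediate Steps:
Y = 25120 (Y = (-83 - 77)*(-157) = -160*(-157) = 25120)
-Y = -1*25120 = -25120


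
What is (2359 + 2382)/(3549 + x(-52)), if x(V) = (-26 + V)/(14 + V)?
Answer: 90079/67470 ≈ 1.3351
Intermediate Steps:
x(V) = (-26 + V)/(14 + V)
(2359 + 2382)/(3549 + x(-52)) = (2359 + 2382)/(3549 + (-26 - 52)/(14 - 52)) = 4741/(3549 - 78/(-38)) = 4741/(3549 - 1/38*(-78)) = 4741/(3549 + 39/19) = 4741/(67470/19) = 4741*(19/67470) = 90079/67470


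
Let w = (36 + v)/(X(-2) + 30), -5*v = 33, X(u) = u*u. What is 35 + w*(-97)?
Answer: -8309/170 ≈ -48.876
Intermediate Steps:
X(u) = u²
v = -33/5 (v = -⅕*33 = -33/5 ≈ -6.6000)
w = 147/170 (w = (36 - 33/5)/((-2)² + 30) = 147/(5*(4 + 30)) = (147/5)/34 = (147/5)*(1/34) = 147/170 ≈ 0.86471)
35 + w*(-97) = 35 + (147/170)*(-97) = 35 - 14259/170 = -8309/170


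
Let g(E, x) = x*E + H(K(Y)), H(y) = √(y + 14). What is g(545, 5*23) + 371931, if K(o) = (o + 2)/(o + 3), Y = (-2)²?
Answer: 434606 + 2*√182/7 ≈ 4.3461e+5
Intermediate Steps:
Y = 4
K(o) = (2 + o)/(3 + o)
H(y) = √(14 + y)
g(E, x) = 2*√182/7 + E*x (g(E, x) = x*E + √(14 + (2 + 4)/(3 + 4)) = E*x + √(14 + 6/7) = E*x + √(104/7) = E*x + 2*√182/7 = 2*√182/7 + E*x)
g(545, 5*23) + 371931 = (2*√182/7 + 545*(5*23)) + 371931 = (2*√182/7 + 545*115) + 371931 = (2*√182/7 + 62675) + 371931 = (62675 + 2*√182/7) + 371931 = 434606 + 2*√182/7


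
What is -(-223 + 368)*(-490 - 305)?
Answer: 115275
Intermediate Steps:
-(-223 + 368)*(-490 - 305) = -145*(-795) = -1*(-115275) = 115275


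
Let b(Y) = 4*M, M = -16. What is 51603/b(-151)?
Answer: -51603/64 ≈ -806.30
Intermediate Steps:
b(Y) = -64 (b(Y) = 4*(-16) = -64)
51603/b(-151) = 51603/(-64) = 51603*(-1/64) = -51603/64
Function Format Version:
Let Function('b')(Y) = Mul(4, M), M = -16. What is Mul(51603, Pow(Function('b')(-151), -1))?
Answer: Rational(-51603, 64) ≈ -806.30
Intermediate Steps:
Function('b')(Y) = -64 (Function('b')(Y) = Mul(4, -16) = -64)
Mul(51603, Pow(Function('b')(-151), -1)) = Mul(51603, Pow(-64, -1)) = Mul(51603, Rational(-1, 64)) = Rational(-51603, 64)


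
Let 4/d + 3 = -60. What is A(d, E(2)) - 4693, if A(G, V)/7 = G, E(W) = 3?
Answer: -42241/9 ≈ -4693.4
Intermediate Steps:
d = -4/63 (d = 4/(-3 - 60) = 4/(-63) = 4*(-1/63) = -4/63 ≈ -0.063492)
A(G, V) = 7*G
A(d, E(2)) - 4693 = 7*(-4/63) - 4693 = -4/9 - 4693 = -42241/9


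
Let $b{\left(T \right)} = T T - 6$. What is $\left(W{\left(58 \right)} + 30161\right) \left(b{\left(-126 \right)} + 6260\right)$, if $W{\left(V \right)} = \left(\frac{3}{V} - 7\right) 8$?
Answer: $\frac{19320751410}{29} \approx 6.6623 \cdot 10^{8}$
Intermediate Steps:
$W{\left(V \right)} = -56 + \frac{24}{V}$ ($W{\left(V \right)} = \left(-7 + \frac{3}{V}\right) 8 = -56 + \frac{24}{V}$)
$b{\left(T \right)} = -6 + T^{2}$ ($b{\left(T \right)} = T^{2} - 6 = -6 + T^{2}$)
$\left(W{\left(58 \right)} + 30161\right) \left(b{\left(-126 \right)} + 6260\right) = \left(\left(-56 + \frac{24}{58}\right) + 30161\right) \left(\left(-6 + \left(-126\right)^{2}\right) + 6260\right) = \left(\left(-56 + 24 \cdot \frac{1}{58}\right) + 30161\right) \left(\left(-6 + 15876\right) + 6260\right) = \left(\left(-56 + \frac{12}{29}\right) + 30161\right) \left(15870 + 6260\right) = \left(- \frac{1612}{29} + 30161\right) 22130 = \frac{873057}{29} \cdot 22130 = \frac{19320751410}{29}$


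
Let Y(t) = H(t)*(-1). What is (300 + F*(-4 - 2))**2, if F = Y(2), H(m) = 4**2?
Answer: 156816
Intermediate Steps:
H(m) = 16
Y(t) = -16 (Y(t) = 16*(-1) = -16)
F = -16
(300 + F*(-4 - 2))**2 = (300 - 16*(-4 - 2))**2 = (300 - 16*(-6))**2 = (300 + 96)**2 = 396**2 = 156816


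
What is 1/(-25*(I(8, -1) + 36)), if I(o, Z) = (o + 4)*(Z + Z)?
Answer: -1/300 ≈ -0.0033333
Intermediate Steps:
I(o, Z) = 2*Z*(4 + o) (I(o, Z) = (4 + o)*(2*Z) = 2*Z*(4 + o))
1/(-25*(I(8, -1) + 36)) = 1/(-25*(2*(-1)*(4 + 8) + 36)) = 1/(-25*(2*(-1)*12 + 36)) = 1/(-25*(-24 + 36)) = 1/(-25*12) = 1/(-300) = -1/300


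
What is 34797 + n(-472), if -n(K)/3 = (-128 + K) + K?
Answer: 38013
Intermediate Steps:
n(K) = 384 - 6*K (n(K) = -3*((-128 + K) + K) = -3*(-128 + 2*K) = 384 - 6*K)
34797 + n(-472) = 34797 + (384 - 6*(-472)) = 34797 + (384 + 2832) = 34797 + 3216 = 38013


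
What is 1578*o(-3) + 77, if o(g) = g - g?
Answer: 77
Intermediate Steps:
o(g) = 0
1578*o(-3) + 77 = 1578*0 + 77 = 0 + 77 = 77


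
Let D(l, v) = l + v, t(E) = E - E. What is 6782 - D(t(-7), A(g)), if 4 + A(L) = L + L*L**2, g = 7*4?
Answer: -15194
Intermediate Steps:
t(E) = 0
g = 28
A(L) = -4 + L + L**3 (A(L) = -4 + (L + L*L**2) = -4 + (L + L**3) = -4 + L + L**3)
6782 - D(t(-7), A(g)) = 6782 - (0 + (-4 + 28 + 28**3)) = 6782 - (0 + (-4 + 28 + 21952)) = 6782 - (0 + 21976) = 6782 - 1*21976 = 6782 - 21976 = -15194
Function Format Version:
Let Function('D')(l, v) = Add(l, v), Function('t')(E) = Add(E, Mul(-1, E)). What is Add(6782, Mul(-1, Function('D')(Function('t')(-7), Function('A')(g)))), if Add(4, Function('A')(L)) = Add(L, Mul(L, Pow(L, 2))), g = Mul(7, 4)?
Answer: -15194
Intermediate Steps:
Function('t')(E) = 0
g = 28
Function('A')(L) = Add(-4, L, Pow(L, 3)) (Function('A')(L) = Add(-4, Add(L, Mul(L, Pow(L, 2)))) = Add(-4, Add(L, Pow(L, 3))) = Add(-4, L, Pow(L, 3)))
Add(6782, Mul(-1, Function('D')(Function('t')(-7), Function('A')(g)))) = Add(6782, Mul(-1, Add(0, Add(-4, 28, Pow(28, 3))))) = Add(6782, Mul(-1, Add(0, Add(-4, 28, 21952)))) = Add(6782, Mul(-1, Add(0, 21976))) = Add(6782, Mul(-1, 21976)) = Add(6782, -21976) = -15194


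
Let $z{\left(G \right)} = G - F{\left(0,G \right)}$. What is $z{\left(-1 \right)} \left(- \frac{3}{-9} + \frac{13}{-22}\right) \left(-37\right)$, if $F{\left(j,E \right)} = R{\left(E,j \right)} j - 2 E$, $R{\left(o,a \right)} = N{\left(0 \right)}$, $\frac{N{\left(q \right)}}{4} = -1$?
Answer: $- \frac{629}{22} \approx -28.591$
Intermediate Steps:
$N{\left(q \right)} = -4$ ($N{\left(q \right)} = 4 \left(-1\right) = -4$)
$R{\left(o,a \right)} = -4$
$F{\left(j,E \right)} = - 4 j - 2 E$
$z{\left(G \right)} = 3 G$ ($z{\left(G \right)} = G - \left(\left(-4\right) 0 - 2 G\right) = G - \left(0 - 2 G\right) = G - - 2 G = G + 2 G = 3 G$)
$z{\left(-1 \right)} \left(- \frac{3}{-9} + \frac{13}{-22}\right) \left(-37\right) = 3 \left(-1\right) \left(- \frac{3}{-9} + \frac{13}{-22}\right) \left(-37\right) = - 3 \left(\left(-3\right) \left(- \frac{1}{9}\right) + 13 \left(- \frac{1}{22}\right)\right) \left(-37\right) = - 3 \left(\frac{1}{3} - \frac{13}{22}\right) \left(-37\right) = \left(-3\right) \left(- \frac{17}{66}\right) \left(-37\right) = \frac{17}{22} \left(-37\right) = - \frac{629}{22}$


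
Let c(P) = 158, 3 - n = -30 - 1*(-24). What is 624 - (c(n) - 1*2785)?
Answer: 3251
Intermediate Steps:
n = 9 (n = 3 - (-30 - 1*(-24)) = 3 - (-30 + 24) = 3 - 1*(-6) = 3 + 6 = 9)
624 - (c(n) - 1*2785) = 624 - (158 - 1*2785) = 624 - (158 - 2785) = 624 - 1*(-2627) = 624 + 2627 = 3251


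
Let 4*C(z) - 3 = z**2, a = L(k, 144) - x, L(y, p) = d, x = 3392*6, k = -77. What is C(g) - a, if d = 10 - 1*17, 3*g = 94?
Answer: 741787/36 ≈ 20605.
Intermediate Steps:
g = 94/3 (g = (1/3)*94 = 94/3 ≈ 31.333)
x = 20352
d = -7 (d = 10 - 17 = -7)
L(y, p) = -7
a = -20359 (a = -7 - 1*20352 = -7 - 20352 = -20359)
C(z) = 3/4 + z**2/4
C(g) - a = (3/4 + (94/3)**2/4) - 1*(-20359) = (3/4 + (1/4)*(8836/9)) + 20359 = (3/4 + 2209/9) + 20359 = 8863/36 + 20359 = 741787/36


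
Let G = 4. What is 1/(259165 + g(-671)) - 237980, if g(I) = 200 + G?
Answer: -61724634619/259369 ≈ -2.3798e+5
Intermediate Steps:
g(I) = 204 (g(I) = 200 + 4 = 204)
1/(259165 + g(-671)) - 237980 = 1/(259165 + 204) - 237980 = 1/259369 - 237980 = -61724634619/259369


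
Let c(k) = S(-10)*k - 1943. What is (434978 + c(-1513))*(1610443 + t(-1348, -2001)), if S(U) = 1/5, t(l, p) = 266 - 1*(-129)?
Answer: 3485308968756/5 ≈ 6.9706e+11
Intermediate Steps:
t(l, p) = 395 (t(l, p) = 266 + 129 = 395)
S(U) = ⅕
c(k) = -1943 + k/5 (c(k) = k/5 - 1943 = -1943 + k/5)
(434978 + c(-1513))*(1610443 + t(-1348, -2001)) = (434978 + (-1943 + (⅕)*(-1513)))*(1610443 + 395) = (434978 + (-1943 - 1513/5))*1610838 = (434978 - 11228/5)*1610838 = (2163662/5)*1610838 = 3485308968756/5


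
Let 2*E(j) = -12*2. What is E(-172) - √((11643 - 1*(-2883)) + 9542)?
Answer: -12 - 2*√6017 ≈ -167.14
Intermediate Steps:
E(j) = -12 (E(j) = (-12*2)/2 = (½)*(-24) = -12)
E(-172) - √((11643 - 1*(-2883)) + 9542) = -12 - √((11643 - 1*(-2883)) + 9542) = -12 - √((11643 + 2883) + 9542) = -12 - √(14526 + 9542) = -12 - √24068 = -12 - 2*√6017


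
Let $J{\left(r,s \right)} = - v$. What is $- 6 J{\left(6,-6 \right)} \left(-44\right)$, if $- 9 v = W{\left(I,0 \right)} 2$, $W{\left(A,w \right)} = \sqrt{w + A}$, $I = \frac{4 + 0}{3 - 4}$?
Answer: $\frac{352 i}{3} \approx 117.33 i$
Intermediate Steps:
$I = -4$ ($I = \frac{4}{-1} = 4 \left(-1\right) = -4$)
$W{\left(A,w \right)} = \sqrt{A + w}$
$v = - \frac{4 i}{9}$ ($v = - \frac{\sqrt{-4 + 0} \cdot 2}{9} = - \frac{\sqrt{-4} \cdot 2}{9} = - \frac{2 i 2}{9} = - \frac{4 i}{9} \approx - 0.44444 i$)
$J{\left(r,s \right)} = \frac{4 i}{9}$ ($J{\left(r,s \right)} = - \frac{\left(-4\right) i}{9} = \frac{4 i}{9}$)
$- 6 J{\left(6,-6 \right)} \left(-44\right) = - 6 \frac{4 i}{9} \left(-44\right) = - \frac{8 i}{3} \left(-44\right) = \frac{352 i}{3}$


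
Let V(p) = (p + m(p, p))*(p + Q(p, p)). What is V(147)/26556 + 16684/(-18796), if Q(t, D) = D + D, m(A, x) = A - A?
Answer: 64618999/41595548 ≈ 1.5535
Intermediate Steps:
m(A, x) = 0
Q(t, D) = 2*D
V(p) = 3*p**2 (V(p) = (p + 0)*(p + 2*p) = p*(3*p) = 3*p**2)
V(147)/26556 + 16684/(-18796) = (3*147**2)/26556 + 16684/(-18796) = (3*21609)*(1/26556) + 16684*(-1/18796) = 64827*(1/26556) - 4171/4699 = 21609/8852 - 4171/4699 = 64618999/41595548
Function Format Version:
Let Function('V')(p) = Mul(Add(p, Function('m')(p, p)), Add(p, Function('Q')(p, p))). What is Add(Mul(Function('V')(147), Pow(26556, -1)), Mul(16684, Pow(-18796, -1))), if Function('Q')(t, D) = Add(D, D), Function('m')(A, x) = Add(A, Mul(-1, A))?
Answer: Rational(64618999, 41595548) ≈ 1.5535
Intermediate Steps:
Function('m')(A, x) = 0
Function('Q')(t, D) = Mul(2, D)
Function('V')(p) = Mul(3, Pow(p, 2)) (Function('V')(p) = Mul(Add(p, 0), Add(p, Mul(2, p))) = Mul(p, Mul(3, p)) = Mul(3, Pow(p, 2)))
Add(Mul(Function('V')(147), Pow(26556, -1)), Mul(16684, Pow(-18796, -1))) = Add(Mul(Mul(3, Pow(147, 2)), Pow(26556, -1)), Mul(16684, Pow(-18796, -1))) = Add(Mul(Mul(3, 21609), Rational(1, 26556)), Mul(16684, Rational(-1, 18796))) = Add(Mul(64827, Rational(1, 26556)), Rational(-4171, 4699)) = Add(Rational(21609, 8852), Rational(-4171, 4699)) = Rational(64618999, 41595548)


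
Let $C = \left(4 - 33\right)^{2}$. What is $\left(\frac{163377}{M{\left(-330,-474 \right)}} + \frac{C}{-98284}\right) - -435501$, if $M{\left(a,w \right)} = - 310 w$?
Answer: $\frac{131030343097906}{300871895} \approx 4.355 \cdot 10^{5}$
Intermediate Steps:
$C = 841$ ($C = \left(-29\right)^{2} = 841$)
$\left(\frac{163377}{M{\left(-330,-474 \right)}} + \frac{C}{-98284}\right) - -435501 = \left(\frac{163377}{\left(-310\right) \left(-474\right)} + \frac{841}{-98284}\right) - -435501 = \left(\frac{163377}{146940} + 841 \left(- \frac{1}{98284}\right)\right) + 435501 = \left(163377 \cdot \frac{1}{146940} - \frac{841}{98284}\right) + 435501 = \left(\frac{54459}{48980} - \frac{841}{98284}\right) + 435501 = \frac{331953511}{300871895} + 435501 = \frac{131030343097906}{300871895}$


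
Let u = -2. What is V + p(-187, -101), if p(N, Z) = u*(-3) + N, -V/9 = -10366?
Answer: 93113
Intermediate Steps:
V = 93294 (V = -9*(-10366) = 93294)
p(N, Z) = 6 + N (p(N, Z) = -2*(-3) + N = 6 + N)
V + p(-187, -101) = 93294 + (6 - 187) = 93294 - 181 = 93113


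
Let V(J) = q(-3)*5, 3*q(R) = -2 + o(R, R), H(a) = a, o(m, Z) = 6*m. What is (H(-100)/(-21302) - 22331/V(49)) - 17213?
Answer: -17620018857/1065100 ≈ -16543.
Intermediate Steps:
q(R) = -⅔ + 2*R (q(R) = (-2 + 6*R)/3 = -⅔ + 2*R)
V(J) = -100/3 (V(J) = (-⅔ + 2*(-3))*5 = (-⅔ - 6)*5 = -20/3*5 = -100/3)
(H(-100)/(-21302) - 22331/V(49)) - 17213 = (-100/(-21302) - 22331/(-100/3)) - 17213 = (-100*(-1/21302) - 22331*(-3/100)) - 17213 = (50/10651 + 66993/100) - 17213 = 713547443/1065100 - 17213 = -17620018857/1065100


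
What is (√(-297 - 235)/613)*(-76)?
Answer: -152*I*√133/613 ≈ -2.8596*I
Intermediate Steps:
(√(-297 - 235)/613)*(-76) = (√(-532)*(1/613))*(-76) = ((2*I*√133)*(1/613))*(-76) = (2*I*√133/613)*(-76) = -152*I*√133/613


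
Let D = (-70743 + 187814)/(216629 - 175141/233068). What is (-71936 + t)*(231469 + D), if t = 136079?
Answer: 749619465526364781681/50489112631 ≈ 1.4847e+10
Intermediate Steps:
D = 27285503828/50489112631 (D = 117071/(216629 - 175141*1/233068) = 117071/(216629 - 175141/233068) = 117071/(50489112631/233068) = 117071*(233068/50489112631) = 27285503828/50489112631 ≈ 0.54042)
(-71936 + t)*(231469 + D) = (-71936 + 136079)*(231469 + 27285503828/50489112631) = 64143*(11686691697088767/50489112631) = 749619465526364781681/50489112631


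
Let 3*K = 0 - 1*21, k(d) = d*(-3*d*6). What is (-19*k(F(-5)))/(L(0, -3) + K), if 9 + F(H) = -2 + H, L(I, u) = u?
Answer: -43776/5 ≈ -8755.2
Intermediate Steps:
F(H) = -11 + H (F(H) = -9 + (-2 + H) = -11 + H)
k(d) = -18*d² (k(d) = d*(-18*d) = -18*d²)
K = -7 (K = (0 - 1*21)/3 = (0 - 21)/3 = (⅓)*(-21) = -7)
(-19*k(F(-5)))/(L(0, -3) + K) = (-(-342)*(-11 - 5)²)/(-3 - 7) = -(-342)*(-16)²/(-10) = -(-342)*256*(-⅒) = -19*(-4608)*(-⅒) = 87552*(-⅒) = -43776/5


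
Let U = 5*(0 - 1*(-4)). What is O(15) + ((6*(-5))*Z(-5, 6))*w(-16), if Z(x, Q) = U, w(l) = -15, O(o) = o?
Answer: 9015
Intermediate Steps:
U = 20 (U = 5*(0 + 4) = 5*4 = 20)
Z(x, Q) = 20
O(15) + ((6*(-5))*Z(-5, 6))*w(-16) = 15 + ((6*(-5))*20)*(-15) = 15 - 30*20*(-15) = 15 - 600*(-15) = 15 + 9000 = 9015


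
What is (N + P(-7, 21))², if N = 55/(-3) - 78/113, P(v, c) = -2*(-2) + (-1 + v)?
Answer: 60918025/114921 ≈ 530.09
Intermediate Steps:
P(v, c) = 3 + v (P(v, c) = 4 + (-1 + v) = 3 + v)
N = -6449/339 (N = 55*(-⅓) - 78*1/113 = -55/3 - 78/113 = -6449/339 ≈ -19.024)
(N + P(-7, 21))² = (-6449/339 + (3 - 7))² = (-6449/339 - 4)² = (-7805/339)² = 60918025/114921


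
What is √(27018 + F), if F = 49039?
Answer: √76057 ≈ 275.78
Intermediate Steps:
√(27018 + F) = √(27018 + 49039) = √76057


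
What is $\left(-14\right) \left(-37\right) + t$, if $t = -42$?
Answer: $476$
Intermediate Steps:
$\left(-14\right) \left(-37\right) + t = \left(-14\right) \left(-37\right) - 42 = 518 - 42 = 476$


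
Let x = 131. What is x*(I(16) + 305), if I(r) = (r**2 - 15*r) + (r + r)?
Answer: 46243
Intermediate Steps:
I(r) = r**2 - 13*r (I(r) = (r**2 - 15*r) + 2*r = r**2 - 13*r)
x*(I(16) + 305) = 131*(16*(-13 + 16) + 305) = 131*(16*3 + 305) = 131*(48 + 305) = 131*353 = 46243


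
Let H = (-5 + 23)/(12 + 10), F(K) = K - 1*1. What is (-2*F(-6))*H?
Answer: 126/11 ≈ 11.455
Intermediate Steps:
F(K) = -1 + K (F(K) = K - 1 = -1 + K)
H = 9/11 (H = 18/22 = 18*(1/22) = 9/11 ≈ 0.81818)
(-2*F(-6))*H = -2*(-1 - 6)*(9/11) = -2*(-7)*(9/11) = 14*(9/11) = 126/11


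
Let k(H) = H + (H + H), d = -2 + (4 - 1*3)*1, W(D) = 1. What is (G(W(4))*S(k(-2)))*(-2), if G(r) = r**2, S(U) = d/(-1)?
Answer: -2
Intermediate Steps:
d = -1 (d = -2 + (4 - 3)*1 = -2 + 1*1 = -2 + 1 = -1)
k(H) = 3*H (k(H) = H + 2*H = 3*H)
S(U) = 1 (S(U) = -1/(-1) = -1*(-1) = 1)
(G(W(4))*S(k(-2)))*(-2) = (1**2*1)*(-2) = (1*1)*(-2) = 1*(-2) = -2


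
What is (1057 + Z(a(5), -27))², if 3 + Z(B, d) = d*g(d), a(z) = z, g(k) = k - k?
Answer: 1110916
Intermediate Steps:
g(k) = 0
Z(B, d) = -3 (Z(B, d) = -3 + d*0 = -3 + 0 = -3)
(1057 + Z(a(5), -27))² = (1057 - 3)² = 1054² = 1110916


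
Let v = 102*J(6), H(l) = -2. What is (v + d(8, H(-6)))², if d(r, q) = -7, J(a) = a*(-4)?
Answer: 6027025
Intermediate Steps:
J(a) = -4*a
v = -2448 (v = 102*(-4*6) = 102*(-24) = -2448)
(v + d(8, H(-6)))² = (-2448 - 7)² = (-2455)² = 6027025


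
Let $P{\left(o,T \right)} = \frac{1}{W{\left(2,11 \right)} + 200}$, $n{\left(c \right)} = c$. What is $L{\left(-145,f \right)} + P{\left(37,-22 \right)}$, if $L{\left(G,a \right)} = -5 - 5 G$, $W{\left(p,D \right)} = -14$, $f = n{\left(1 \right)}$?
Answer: $\frac{133921}{186} \approx 720.01$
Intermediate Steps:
$f = 1$
$P{\left(o,T \right)} = \frac{1}{186}$ ($P{\left(o,T \right)} = \frac{1}{-14 + 200} = \frac{1}{186}$)
$L{\left(-145,f \right)} + P{\left(37,-22 \right)} = \left(-5 - -725\right) + \frac{1}{186} = \left(-5 + 725\right) + \frac{1}{186} = 720 + \frac{1}{186} = \frac{133921}{186}$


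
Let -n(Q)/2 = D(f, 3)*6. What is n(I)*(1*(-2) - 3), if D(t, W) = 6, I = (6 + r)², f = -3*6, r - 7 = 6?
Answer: 360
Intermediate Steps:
r = 13 (r = 7 + 6 = 13)
f = -18
I = 361 (I = (6 + 13)² = 19² = 361)
n(Q) = -72 (n(Q) = -12*6 = -2*36 = -72)
n(I)*(1*(-2) - 3) = -72*(1*(-2) - 3) = -72*(-2 - 3) = -72*(-5) = 360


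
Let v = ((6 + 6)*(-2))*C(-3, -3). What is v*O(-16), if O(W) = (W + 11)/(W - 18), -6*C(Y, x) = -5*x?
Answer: 150/17 ≈ 8.8235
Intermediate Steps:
C(Y, x) = 5*x/6 (C(Y, x) = -(-5)*x/6 = 5*x/6)
v = 60 (v = ((6 + 6)*(-2))*((5/6)*(-3)) = (12*(-2))*(-5/2) = -24*(-5/2) = 60)
O(W) = (11 + W)/(-18 + W)
v*O(-16) = 60*((11 - 16)/(-18 - 16)) = 60*(-5/(-34)) = 60*(-1/34*(-5)) = 60*(5/34) = 150/17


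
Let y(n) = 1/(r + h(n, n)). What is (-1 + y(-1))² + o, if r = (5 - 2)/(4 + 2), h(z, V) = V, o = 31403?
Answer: 31412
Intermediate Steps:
r = ½ (r = 3/6 = 3*(⅙) = ½ ≈ 0.50000)
y(n) = 1/(½ + n)
(-1 + y(-1))² + o = (-1 + 2/(1 + 2*(-1)))² + 31403 = (-1 + 2/(1 - 2))² + 31403 = (-1 + 2/(-1))² + 31403 = (-1 + 2*(-1))² + 31403 = (-1 - 2)² + 31403 = (-3)² + 31403 = 9 + 31403 = 31412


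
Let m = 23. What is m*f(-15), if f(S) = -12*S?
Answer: 4140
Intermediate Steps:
m*f(-15) = 23*(-12*(-15)) = 23*180 = 4140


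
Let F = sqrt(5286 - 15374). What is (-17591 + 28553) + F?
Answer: 10962 + 2*I*sqrt(2522) ≈ 10962.0 + 100.44*I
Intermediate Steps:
F = 2*I*sqrt(2522) (F = sqrt(-10088) = 2*I*sqrt(2522) ≈ 100.44*I)
(-17591 + 28553) + F = (-17591 + 28553) + 2*I*sqrt(2522) = 10962 + 2*I*sqrt(2522)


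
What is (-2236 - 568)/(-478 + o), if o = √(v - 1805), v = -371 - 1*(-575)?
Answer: 1340312/230085 + 2804*I*√1601/230085 ≈ 5.8253 + 0.48762*I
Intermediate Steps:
v = 204 (v = -371 + 575 = 204)
o = I*√1601 (o = √(204 - 1805) = √(-1601) = I*√1601 ≈ 40.013*I)
(-2236 - 568)/(-478 + o) = (-2236 - 568)/(-478 + I*√1601) = -2804/(-478 + I*√1601)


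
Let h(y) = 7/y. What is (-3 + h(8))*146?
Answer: -1241/4 ≈ -310.25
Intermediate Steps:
(-3 + h(8))*146 = (-3 + 7/8)*146 = -17/8*146 = -1241/4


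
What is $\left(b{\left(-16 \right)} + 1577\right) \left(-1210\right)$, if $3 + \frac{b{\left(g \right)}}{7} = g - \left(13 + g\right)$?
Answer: $-1772650$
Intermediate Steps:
$b{\left(g \right)} = -112$ ($b{\left(g \right)} = -21 + 7 \left(g - \left(13 + g\right)\right) = -21 + 7 \left(-13\right) = -21 - 91 = -112$)
$\left(b{\left(-16 \right)} + 1577\right) \left(-1210\right) = \left(-112 + 1577\right) \left(-1210\right) = 1465 \left(-1210\right) = -1772650$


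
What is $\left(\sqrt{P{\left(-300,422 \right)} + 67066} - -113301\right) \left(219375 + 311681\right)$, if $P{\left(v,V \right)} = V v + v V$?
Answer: $60169175856 + 531056 i \sqrt{186134} \approx 6.0169 \cdot 10^{10} + 2.2911 \cdot 10^{8} i$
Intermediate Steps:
$P{\left(v,V \right)} = 2 V v$ ($P{\left(v,V \right)} = V v + V v = 2 V v$)
$\left(\sqrt{P{\left(-300,422 \right)} + 67066} - -113301\right) \left(219375 + 311681\right) = \left(\sqrt{2 \cdot 422 \left(-300\right) + 67066} - -113301\right) \left(219375 + 311681\right) = \left(\sqrt{-253200 + 67066} + \left(-86693 + 199994\right)\right) 531056 = \left(\sqrt{-186134} + 113301\right) 531056 = \left(i \sqrt{186134} + 113301\right) 531056 = \left(113301 + i \sqrt{186134}\right) 531056 = 60169175856 + 531056 i \sqrt{186134}$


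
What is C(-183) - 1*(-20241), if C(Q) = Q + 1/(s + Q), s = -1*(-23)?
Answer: 3209279/160 ≈ 20058.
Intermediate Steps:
s = 23
C(Q) = Q + 1/(23 + Q)
C(-183) - 1*(-20241) = (1 + (-183)² + 23*(-183))/(23 - 183) - 1*(-20241) = (1 + 33489 - 4209)/(-160) + 20241 = -1/160*29281 + 20241 = -29281/160 + 20241 = 3209279/160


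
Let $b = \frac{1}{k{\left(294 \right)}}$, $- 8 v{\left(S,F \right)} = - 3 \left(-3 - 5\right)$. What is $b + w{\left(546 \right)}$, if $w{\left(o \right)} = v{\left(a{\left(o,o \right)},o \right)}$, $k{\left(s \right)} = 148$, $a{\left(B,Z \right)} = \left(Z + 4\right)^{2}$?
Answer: $- \frac{443}{148} \approx -2.9932$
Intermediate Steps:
$a{\left(B,Z \right)} = \left(4 + Z\right)^{2}$
$v{\left(S,F \right)} = -3$ ($v{\left(S,F \right)} = - \frac{\left(-3\right) \left(-3 - 5\right)}{8} = - \frac{\left(-3\right) \left(-8\right)}{8} = \left(- \frac{1}{8}\right) 24 = -3$)
$w{\left(o \right)} = -3$
$b = \frac{1}{148} \approx 0.0067568$
$b + w{\left(546 \right)} = \frac{1}{148} - 3 = - \frac{443}{148}$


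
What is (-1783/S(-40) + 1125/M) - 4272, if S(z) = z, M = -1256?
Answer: -13276927/3140 ≈ -4228.3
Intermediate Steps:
(-1783/S(-40) + 1125/M) - 4272 = (-1783/(-40) + 1125/(-1256)) - 4272 = (-1783*(-1/40) + 1125*(-1/1256)) - 4272 = (1783/40 - 1125/1256) - 4272 = 137153/3140 - 4272 = -13276927/3140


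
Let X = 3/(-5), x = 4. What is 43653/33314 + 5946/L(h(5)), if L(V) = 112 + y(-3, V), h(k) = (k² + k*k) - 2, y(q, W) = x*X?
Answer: 126793383/2282009 ≈ 55.562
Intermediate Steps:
X = -⅗ (X = 3*(-⅕) = -⅗ ≈ -0.60000)
y(q, W) = -12/5 (y(q, W) = 4*(-⅗) = -12/5)
h(k) = -2 + 2*k² (h(k) = (k² + k²) - 2 = 2*k² - 2 = -2 + 2*k²)
L(V) = 548/5 (L(V) = 112 - 12/5 = 548/5)
43653/33314 + 5946/L(h(5)) = 43653/33314 + 5946/(548/5) = 43653*(1/33314) + 5946*(5/548) = 43653/33314 + 14865/274 = 126793383/2282009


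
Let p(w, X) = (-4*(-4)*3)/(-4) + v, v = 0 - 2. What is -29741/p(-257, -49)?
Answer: 29741/14 ≈ 2124.4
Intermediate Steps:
v = -2
p(w, X) = -14 (p(w, X) = (-4*(-4)*3)/(-4) - 2 = (16*3)*(-¼) - 2 = 48*(-¼) - 2 = -12 - 2 = -14)
-29741/p(-257, -49) = -29741/(-14) = -29741*(-1/14) = 29741/14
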